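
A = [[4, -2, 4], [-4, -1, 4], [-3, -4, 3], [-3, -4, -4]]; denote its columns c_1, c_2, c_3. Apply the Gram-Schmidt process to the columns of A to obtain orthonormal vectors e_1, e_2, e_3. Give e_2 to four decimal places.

e_2 = (-0.6685, 0.1114, -0.5199, -0.5199)

c_1 = (4, -4, -3, -3); ‖c_1‖ = 7.0711, so e_1 = (0.5657, -0.5657, -0.4243, -0.4243).
e_1·c_2 = 0.5657·(-2) + (-0.5657)·(-1) + (-0.4243)·(-4) + (-0.4243)·(-4) = 2.8284.
u_2 = c_2 − 2.8284·e_1 = (-3.6000, 0.6000, -2.8000, -2.8000).
‖u_2‖ = 5.3852, so e_2 = (-0.6685, 0.1114, -0.5199, -0.5199).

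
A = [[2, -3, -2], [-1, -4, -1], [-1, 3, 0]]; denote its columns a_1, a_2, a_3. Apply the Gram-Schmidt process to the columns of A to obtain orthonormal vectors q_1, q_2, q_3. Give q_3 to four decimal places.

q_3 = (-0.5232, -0.2242, -0.8222)

a_1 = (2, -1, -1); ‖a_1‖ = 2.4495, so q_1 = (0.8165, -0.4082, -0.4082).
q_1·a_2 = 0.8165·(-3) + (-0.4082)·(-4) + (-0.4082)·3 = -2.0412.
u_2 = a_2 + 2.0412·q_1 = (-1.3333, -4.8333, 2.1667).
‖u_2‖ = 5.4620, so q_2 = (-0.2441, -0.8849, 0.3967).
q_1·a_3 = 0.8165·(-2) + (-0.4082)·(-1) + (-0.4082)·0 = -1.2247; q_2·a_3 = (-0.2441)·(-2) + (-0.8849)·(-1) + 0.3967·0 = 1.3731.
u_3 = a_3 + 1.2247·q_1 − 1.3731·q_2 = (-0.6648, -0.2849, -1.0447).
‖u_3‖ = 1.2706, so q_3 = (-0.5232, -0.2242, -0.8222).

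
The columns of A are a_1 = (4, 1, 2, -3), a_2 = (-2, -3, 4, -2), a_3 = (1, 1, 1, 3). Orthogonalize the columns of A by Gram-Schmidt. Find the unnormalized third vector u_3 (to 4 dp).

u_3 = (0.7676, 0.4220, 1.9235, 2.4465)

q_1 = a_1/‖a_1‖ = (4, 1, 2, -3)/5.4772 = (0.7303, 0.1826, 0.3651, -0.5477).
r_{12} = q_1·a_2 = 0.5477.
u_2 = a_2 − 0.5477·q_1 = (-2.4000, -3.1000, 3.8000, -1.7000).
‖u_2‖ = 5.7184, so q_2 = (-0.4197, -0.5421, 0.6645, -0.2973).
r_{13} = q_1·a_3 = -0.3651; r_{23} = q_2·a_3 = -1.1891.
u_3 = a_3 + 0.3651·q_1 + 1.1891·q_2 = (0.7676, 0.4220, 1.9235, 2.4465).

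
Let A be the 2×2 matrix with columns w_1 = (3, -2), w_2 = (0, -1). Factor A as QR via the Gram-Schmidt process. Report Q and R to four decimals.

q_1 = w_1/‖w_1‖ = (3, -2)/3.6056 = (0.8321, -0.5547).
r_{12} = q_1·w_2 = 0.5547.
u_2 = w_2 − 0.5547·q_1 = (-0.4615, -0.6923).
‖u_2‖ = 0.8321, so q_2 = (-0.5547, -0.8321).

Q = [[0.8321, -0.5547], [-0.5547, -0.8321]], R = [[3.6056, 0.5547], [0.0000, 0.8321]]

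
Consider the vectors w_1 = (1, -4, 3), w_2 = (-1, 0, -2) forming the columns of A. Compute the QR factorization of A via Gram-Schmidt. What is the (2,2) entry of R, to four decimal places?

w_1 = (1, -4, 3); ‖w_1‖ = 5.0990, so e_1 = (0.1961, -0.7845, 0.5883).
e_1·w_2 = 0.1961·(-1) + (-0.7845)·0 + 0.5883·(-2) = -1.3728.
u_2 = w_2 + 1.3728·e_1 = (-0.7308, -1.0769, -1.1923).
r_{22} = ‖u_2‖ = 1.7650.

r_{22} = 1.7650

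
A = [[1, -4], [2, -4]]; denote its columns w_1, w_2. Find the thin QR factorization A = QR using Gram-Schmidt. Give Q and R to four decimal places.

w_1 = (1, 2); ‖w_1‖ = 2.2361, so q_1 = (0.4472, 0.8944).
q_1·w_2 = 0.4472·(-4) + 0.8944·(-4) = -5.3666.
u_2 = w_2 + 5.3666·q_1 = (-1.6000, 0.8000).
‖u_2‖ = 1.7889, so q_2 = (-0.8944, 0.4472).

Q = [[0.4472, -0.8944], [0.8944, 0.4472]], R = [[2.2361, -5.3666], [0.0000, 1.7889]]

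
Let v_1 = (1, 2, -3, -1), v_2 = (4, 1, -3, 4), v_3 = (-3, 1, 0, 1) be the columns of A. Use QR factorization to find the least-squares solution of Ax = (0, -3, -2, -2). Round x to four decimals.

v_1 = (1, 2, -3, -1); ‖v_1‖ = 3.8730, so e_1 = (0.2582, 0.5164, -0.7746, -0.2582).
e_1·v_2 = 0.2582·4 + 0.5164·1 + (-0.7746)·(-3) + (-0.2582)·4 = 2.8402.
u_2 = v_2 − 2.8402·e_1 = (3.2667, -0.4667, -0.8000, 4.7333).
‖u_2‖ = 5.8252, so e_2 = (0.5608, -0.0801, -0.1373, 0.8126).
e_1·v_3 = 0.2582·(-3) + 0.5164·1 + (-0.7746)·0 + (-0.2582)·1 = -0.5164; e_2·v_3 = 0.5608·(-3) + (-0.0801)·1 + (-0.1373)·0 + 0.8126·1 = -0.9499.
u_3 = v_3 + 0.5164·e_1 + 0.9499·e_2 = (-2.3340, 1.1906, -0.5305, 1.6385).
‖u_3‖ = 3.1354, so e_3 = (-0.7444, 0.3797, -0.1692, 0.5226).
Qᵀb = (0.5164, -1.1101, -1.8459).
Back-substitute: x_3 = -1.8459/3.1354 = -0.5887.
x_2 = (-1.1101 + 0.9499·(-0.5887))/5.8252 = -0.2866.
x_1 = (0.5164 − 2.8402·(-0.2866) + 0.5164·(-0.5887))/3.8730 = 0.2650.

x = (0.2650, -0.2866, -0.5887)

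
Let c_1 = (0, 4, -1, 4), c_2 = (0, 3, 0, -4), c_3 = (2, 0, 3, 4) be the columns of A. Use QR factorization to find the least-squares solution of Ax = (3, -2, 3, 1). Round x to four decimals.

c_1 = (0, 4, -1, 4); ‖c_1‖ = 5.7446, so e_1 = (0.0000, 0.6963, -0.1741, 0.6963).
e_1·c_2 = 0.0000·0 + 0.6963·3 + (-0.1741)·0 + 0.6963·(-4) = -0.6963.
u_2 = c_2 + 0.6963·e_1 = (0.0000, 3.4848, -0.1212, -3.5152).
‖u_2‖ = 4.9513, so e_2 = (0.0000, 0.7038, -0.0245, -0.7099).
e_1·c_3 = 0.0000·2 + 0.6963·0 + (-0.1741)·3 + 0.6963·4 = 2.2630; e_2·c_3 = 0.0000·2 + 0.7038·0 + (-0.0245)·3 + (-0.7099)·4 = -2.9132.
u_3 = c_3 − 2.2630·e_1 + 2.9132·e_2 = (2.0000, 0.4747, 3.3226, 0.3560).
‖u_3‖ = 3.9232, so e_3 = (0.5098, 0.1210, 0.8469, 0.0907).
Qᵀb = (-1.2185, -2.1910, 3.9188).
Back-substitute: x_3 = 3.9188/3.9232 = 0.9989.
x_2 = (-2.1910 + 2.9132·0.9989)/4.9513 = 0.1452.
x_1 = (-1.2185 + 0.6963·0.1452 − 2.2630·0.9989)/5.7446 = -0.5880.

x = (-0.5880, 0.1452, 0.9989)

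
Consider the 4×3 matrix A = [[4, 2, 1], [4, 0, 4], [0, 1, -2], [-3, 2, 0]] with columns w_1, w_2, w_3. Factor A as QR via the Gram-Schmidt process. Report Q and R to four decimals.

w_1 = (4, 4, 0, -3); ‖w_1‖ = 6.4031, so e_1 = (0.6247, 0.6247, 0.0000, -0.4685).
e_1·w_2 = 0.6247·2 + 0.6247·0 + 0.0000·1 + (-0.4685)·2 = 0.3123.
u_2 = w_2 − 0.3123·e_1 = (1.8049, -0.1951, 1.0000, 2.1463).
‖u_2‖ = 2.9837, so e_2 = (0.6049, -0.0654, 0.3352, 0.7194).
e_1·w_3 = 0.6247·1 + 0.6247·4 + 0.0000·(-2) + (-0.4685)·0 = 3.1235; e_2·w_3 = 0.6049·1 + (-0.0654)·4 + 0.3352·(-2) + 0.7194·0 = -0.3270.
u_3 = w_3 − 3.1235·e_1 + 0.3270·e_2 = (-0.7534, 2.0274, -1.8904, 1.6986).
‖u_3‖ = 3.3372, so e_3 = (-0.2258, 0.6075, -0.5665, 0.5090).

Q = [[0.6247, 0.6049, -0.2258], [0.6247, -0.0654, 0.6075], [0.0000, 0.3352, -0.5665], [-0.4685, 0.7194, 0.5090]], R = [[6.4031, 0.3123, 3.1235], [0.0000, 2.9837, -0.3270], [0.0000, 0.0000, 3.3372]]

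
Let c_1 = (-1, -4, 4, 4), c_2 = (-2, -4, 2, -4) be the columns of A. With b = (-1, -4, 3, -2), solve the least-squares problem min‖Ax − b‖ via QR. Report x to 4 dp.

x = (0.2796, 0.7301)

c_1 = (-1, -4, 4, 4); ‖c_1‖ = 7.0000, so q_1 = (-0.1429, -0.5714, 0.5714, 0.5714).
q_1·c_2 = (-0.1429)·(-2) + (-0.5714)·(-4) + 0.5714·2 + 0.5714·(-4) = 1.4286.
u_2 = c_2 − 1.4286·q_1 = (-1.7959, -3.1837, 1.1837, -4.8163).
‖u_2‖ = 6.1611, so q_2 = (-0.2915, -0.5167, 0.1921, -0.7817).
Qᵀb = (3.0000, 4.4983).
Back-substitute: x_2 = 4.4983/6.1611 = 0.7301.
x_1 = (3.0000 − 1.4286·0.7301)/7.0000 = 0.2796.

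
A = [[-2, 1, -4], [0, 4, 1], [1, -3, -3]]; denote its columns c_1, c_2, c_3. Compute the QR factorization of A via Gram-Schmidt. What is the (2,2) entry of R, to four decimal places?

r_{22} = 4.5826

c_1 = (-2, 0, 1); ‖c_1‖ = 2.2361, so q_1 = (-0.8944, 0.0000, 0.4472).
q_1·c_2 = (-0.8944)·1 + 0.0000·4 + 0.4472·(-3) = -2.2361.
u_2 = c_2 + 2.2361·q_1 = (-1.0000, 4.0000, -2.0000).
r_{22} = ‖u_2‖ = 4.5826.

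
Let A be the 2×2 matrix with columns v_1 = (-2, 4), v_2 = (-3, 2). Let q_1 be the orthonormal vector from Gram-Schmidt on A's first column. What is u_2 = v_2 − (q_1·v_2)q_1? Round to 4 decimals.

v_1 = (-2, 4); ‖v_1‖ = 4.4721, so q_1 = (-0.4472, 0.8944).
q_1·v_2 = (-0.4472)·(-3) + 0.8944·2 = 3.1305.
u_2 = v_2 − 3.1305·q_1 = (-1.6000, -0.8000).

u_2 = (-1.6000, -0.8000)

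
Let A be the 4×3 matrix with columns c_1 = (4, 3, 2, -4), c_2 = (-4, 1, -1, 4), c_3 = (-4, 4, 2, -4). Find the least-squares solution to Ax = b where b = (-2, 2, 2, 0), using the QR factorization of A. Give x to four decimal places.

c_1 = (4, 3, 2, -4); ‖c_1‖ = 6.7082, so q_1 = (0.5963, 0.4472, 0.2981, -0.5963).
q_1·c_2 = 0.5963·(-4) + 0.4472·1 + 0.2981·(-1) + (-0.5963)·4 = -4.6212.
u_2 = c_2 + 4.6212·q_1 = (-1.2444, 3.0667, 0.3778, 1.2444).
‖u_2‖ = 3.5559, so q_2 = (-0.3500, 0.8624, 0.1062, 0.3500).
q_1·c_3 = 0.5963·(-4) + 0.4472·4 + 0.2981·2 + (-0.5963)·(-4) = 2.3851; q_2·c_3 = (-0.3500)·(-4) + 0.8624·4 + 0.1062·2 + 0.3500·(-4) = 3.6621.
u_3 = c_3 − 2.3851·q_1 − 3.6621·q_2 = (-4.1406, -0.2250, 0.8998, -3.8594).
‖u_3‖ = 5.7358, so q_3 = (-0.7219, -0.0392, 0.1569, -0.6729).
Qᵀb = (0.2981, 2.6372, 1.6791).
Back-substitute: x_3 = 1.6791/5.7358 = 0.2927.
x_2 = (2.6372 − 3.6621·0.2927)/3.5559 = 0.4402.
x_1 = (0.2981 + 4.6212·0.4402 − 2.3851·0.2927)/6.7082 = 0.2436.

x = (0.2436, 0.4402, 0.2927)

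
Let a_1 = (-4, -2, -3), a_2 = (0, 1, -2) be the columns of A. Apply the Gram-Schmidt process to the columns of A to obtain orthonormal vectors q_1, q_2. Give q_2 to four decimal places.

q_2 = (0.2616, 0.6049, -0.7521)

a_1 = (-4, -2, -3); ‖a_1‖ = 5.3852, so q_1 = (-0.7428, -0.3714, -0.5571).
q_1·a_2 = (-0.7428)·0 + (-0.3714)·1 + (-0.5571)·(-2) = 0.7428.
u_2 = a_2 − 0.7428·q_1 = (0.5517, 1.2759, -1.5862).
‖u_2‖ = 2.1091, so q_2 = (0.2616, 0.6049, -0.7521).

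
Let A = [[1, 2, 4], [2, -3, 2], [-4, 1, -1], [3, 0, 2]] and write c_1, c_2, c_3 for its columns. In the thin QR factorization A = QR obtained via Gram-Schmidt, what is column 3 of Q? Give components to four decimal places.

q_3 = (0.6799, 0.5949, 0.4249, -0.0567)

c_1 = (1, 2, -4, 3); ‖c_1‖ = 5.4772, so q_1 = (0.1826, 0.3651, -0.7303, 0.5477).
q_1·c_2 = 0.1826·2 + 0.3651·(-3) + (-0.7303)·1 + 0.5477·0 = -1.4606.
u_2 = c_2 + 1.4606·q_1 = (2.2667, -2.4667, -0.0667, 0.8000).
‖u_2‖ = 3.4448, so q_2 = (0.6580, -0.7161, -0.0194, 0.2322).
q_1·c_3 = 0.1826·4 + 0.3651·2 + (-0.7303)·(-1) + 0.5477·2 = 3.2863; q_2·c_3 = 0.6580·4 + (-0.7161)·2 + (-0.0194)·(-1) + 0.2322·2 = 1.6837.
u_3 = c_3 − 3.2863·q_1 − 1.6837·q_2 = (2.2921, 2.0056, 1.4326, -0.1910).
‖u_3‖ = 3.3712, so q_3 = (0.6799, 0.5949, 0.4249, -0.0567).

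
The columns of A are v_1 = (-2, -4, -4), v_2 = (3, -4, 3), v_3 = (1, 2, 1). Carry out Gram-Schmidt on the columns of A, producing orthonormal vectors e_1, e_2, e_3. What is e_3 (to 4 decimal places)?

v_1 = (-2, -4, -4); ‖v_1‖ = 6.0000, so e_1 = (-0.3333, -0.6667, -0.6667).
e_1·v_2 = (-0.3333)·3 + (-0.6667)·(-4) + (-0.6667)·3 = -0.3333.
u_2 = v_2 + 0.3333·e_1 = (2.8889, -4.2222, 2.7778).
‖u_2‖ = 5.8214, so e_2 = (0.4963, -0.7253, 0.4772).
e_1·v_3 = (-0.3333)·1 + (-0.6667)·2 + (-0.6667)·1 = -2.3333; e_2·v_3 = 0.4963·1 + (-0.7253)·2 + 0.4772·1 = -0.4772.
u_3 = v_3 + 2.3333·e_1 + 0.4772·e_2 = (0.4590, 0.0984, -0.3279).
‖u_3‖ = 0.5726, so e_3 = (0.8016, 0.1718, -0.5726).

e_3 = (0.8016, 0.1718, -0.5726)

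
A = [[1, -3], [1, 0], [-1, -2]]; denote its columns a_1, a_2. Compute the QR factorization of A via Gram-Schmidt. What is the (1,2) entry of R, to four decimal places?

a_1 = (1, 1, -1); ‖a_1‖ = 1.7321, so q_1 = (0.5774, 0.5774, -0.5774).
r_{12} = q_1·a_2 = -0.5774.

r_{12} = -0.5774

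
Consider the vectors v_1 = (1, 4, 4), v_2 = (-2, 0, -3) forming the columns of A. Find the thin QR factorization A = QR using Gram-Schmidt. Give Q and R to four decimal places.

Q = [[0.1741, -0.5930], [0.6963, 0.6386], [0.6963, -0.4904]], R = [[5.7446, -2.4371], [0.0000, 2.6572]]

v_1 = (1, 4, 4); ‖v_1‖ = 5.7446, so e_1 = (0.1741, 0.6963, 0.6963).
e_1·v_2 = 0.1741·(-2) + 0.6963·0 + 0.6963·(-3) = -2.4371.
u_2 = v_2 + 2.4371·e_1 = (-1.5758, 1.6970, -1.3030).
‖u_2‖ = 2.6572, so e_2 = (-0.5930, 0.6386, -0.4904).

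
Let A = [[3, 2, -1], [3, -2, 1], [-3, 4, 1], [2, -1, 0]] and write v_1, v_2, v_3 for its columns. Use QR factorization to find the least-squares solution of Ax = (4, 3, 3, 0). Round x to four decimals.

x = (1.0833, 1.1667, 1.7500)

v_1 = (3, 3, -3, 2); ‖v_1‖ = 5.5678, so q_1 = (0.5388, 0.5388, -0.5388, 0.3592).
q_1·v_2 = 0.5388·2 + 0.5388·(-2) + (-0.5388)·4 + 0.3592·(-1) = -2.5145.
u_2 = v_2 + 2.5145·q_1 = (3.3548, -0.6452, 2.6452, -0.0968).
‖u_2‖ = 4.3217, so q_2 = (0.7763, -0.1493, 0.6121, -0.0224).
q_1·v_3 = 0.5388·(-1) + 0.5388·1 + (-0.5388)·1 + 0.3592·0 = -0.5388; q_2·v_3 = 0.7763·(-1) + (-0.1493)·1 + 0.6121·1 + (-0.0224)·0 = -0.3135.
u_3 = v_3 + 0.5388·q_1 + 0.3135·q_2 = (-0.4663, 1.2435, 0.9016, 0.1865).
‖u_3‖ = 1.6160, so q_3 = (-0.2886, 0.7695, 0.5579, 0.1154).
Qᵀb = (2.1553, 4.4934, 2.8280).
Back-substitute: x_3 = 2.8280/1.6160 = 1.7500.
x_2 = (4.4934 + 0.3135·1.7500)/4.3217 = 1.1667.
x_1 = (2.1553 + 2.5145·1.1667 + 0.5388·1.7500)/5.5678 = 1.0833.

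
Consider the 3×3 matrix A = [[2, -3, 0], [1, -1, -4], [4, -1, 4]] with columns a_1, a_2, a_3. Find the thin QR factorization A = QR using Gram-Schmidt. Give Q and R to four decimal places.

Q = [[0.4364, -0.8531, 0.2860], [0.2182, -0.2081, -0.9535], [0.8729, 0.4785, 0.0953]], R = [[4.5826, -2.4004, 2.6186], [0.0000, 2.2887, 2.7464], [0.0000, 0.0000, 4.1952]]

e_1 = a_1/‖a_1‖ = (2, 1, 4)/4.5826 = (0.4364, 0.2182, 0.8729).
r_{12} = e_1·a_2 = -2.4004.
u_2 = a_2 + 2.4004·e_1 = (-1.9524, -0.4762, 1.0952).
‖u_2‖ = 2.2887, so e_2 = (-0.8531, -0.2081, 0.4785).
r_{13} = e_1·a_3 = 2.6186; r_{23} = e_2·a_3 = 2.7464.
u_3 = a_3 − 2.6186·e_1 − 2.7464·e_2 = (1.2000, -4.0000, 0.4000).
‖u_3‖ = 4.1952, so e_3 = (0.2860, -0.9535, 0.0953).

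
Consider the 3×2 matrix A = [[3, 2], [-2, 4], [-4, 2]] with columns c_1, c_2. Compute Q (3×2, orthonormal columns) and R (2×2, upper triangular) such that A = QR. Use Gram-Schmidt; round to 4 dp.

c_1 = (3, -2, -4); ‖c_1‖ = 5.3852, so e_1 = (0.5571, -0.3714, -0.7428).
e_1·c_2 = 0.5571·2 + (-0.3714)·4 + (-0.7428)·2 = -1.8570.
u_2 = c_2 + 1.8570·e_1 = (3.0345, 3.3103, 0.6207).
‖u_2‖ = 4.5334, so e_2 = (0.6694, 0.7302, 0.1369).

Q = [[0.5571, 0.6694], [-0.3714, 0.7302], [-0.7428, 0.1369]], R = [[5.3852, -1.8570], [0.0000, 4.5334]]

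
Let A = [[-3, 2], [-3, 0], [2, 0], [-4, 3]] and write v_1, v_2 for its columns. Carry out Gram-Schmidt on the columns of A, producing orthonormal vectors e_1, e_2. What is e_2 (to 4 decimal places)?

e_2 = (0.2737, -0.6719, 0.4479, 0.5226)

v_1 = (-3, -3, 2, -4); ‖v_1‖ = 6.1644, so e_1 = (-0.4867, -0.4867, 0.3244, -0.6489).
e_1·v_2 = (-0.4867)·2 + (-0.4867)·0 + 0.3244·0 + (-0.6489)·3 = -2.9200.
u_2 = v_2 + 2.9200·e_1 = (0.5789, -1.4211, 0.9474, 1.1053).
‖u_2‖ = 2.1151, so e_2 = (0.2737, -0.6719, 0.4479, 0.5226).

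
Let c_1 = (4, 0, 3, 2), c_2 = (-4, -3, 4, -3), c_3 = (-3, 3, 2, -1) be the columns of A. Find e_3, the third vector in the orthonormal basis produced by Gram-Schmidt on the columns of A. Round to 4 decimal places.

c_1 = (4, 0, 3, 2); ‖c_1‖ = 5.3852, so e_1 = (0.7428, 0.0000, 0.5571, 0.3714).
e_1·c_2 = 0.7428·(-4) + 0.0000·(-3) + 0.5571·4 + 0.3714·(-3) = -1.8570.
u_2 = c_2 + 1.8570·e_1 = (-2.6207, -3.0000, 5.0345, -2.3103).
‖u_2‖ = 6.8229, so e_2 = (-0.3841, -0.4397, 0.7379, -0.3386).
e_1·c_3 = 0.7428·(-3) + 0.0000·3 + 0.5571·2 + 0.3714·(-1) = -1.4856; e_2·c_3 = (-0.3841)·(-3) + (-0.4397)·3 + 0.7379·2 + (-0.3386)·(-1) = 1.6476.
u_3 = c_3 + 1.4856·e_1 − 1.6476·e_2 = (-1.2637, 3.7244, 1.6119, 0.1096).
‖u_3‖ = 4.2519, so e_3 = (-0.2972, 0.8760, 0.3791, 0.0258).

e_3 = (-0.2972, 0.8760, 0.3791, 0.0258)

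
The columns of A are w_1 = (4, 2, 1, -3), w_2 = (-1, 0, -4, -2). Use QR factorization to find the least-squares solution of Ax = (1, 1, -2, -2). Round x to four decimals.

w_1 = (4, 2, 1, -3); ‖w_1‖ = 5.4772, so q_1 = (0.7303, 0.3651, 0.1826, -0.5477).
q_1·w_2 = 0.7303·(-1) + 0.3651·0 + 0.1826·(-4) + (-0.5477)·(-2) = -0.3651.
u_2 = w_2 + 0.3651·q_1 = (-0.7333, 0.1333, -3.9333, -2.2000).
‖u_2‖ = 4.5680, so q_2 = (-0.1605, 0.0292, -0.8611, -0.4816).
Qᵀb = (1.8257, 2.5540).
Back-substitute: x_2 = 2.5540/4.5680 = 0.5591.
x_1 = (1.8257 + 0.3651·0.5591)/5.4772 = 0.3706.

x = (0.3706, 0.5591)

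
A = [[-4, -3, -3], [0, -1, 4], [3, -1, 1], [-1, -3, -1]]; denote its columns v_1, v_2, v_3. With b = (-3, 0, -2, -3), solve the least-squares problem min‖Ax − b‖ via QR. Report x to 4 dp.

v_1 = (-4, 0, 3, -1); ‖v_1‖ = 5.0990, so q_1 = (-0.7845, 0.0000, 0.5883, -0.1961).
q_1·v_2 = (-0.7845)·(-3) + 0.0000·(-1) + 0.5883·(-1) + (-0.1961)·(-3) = 2.3534.
u_2 = v_2 − 2.3534·q_1 = (-1.1538, -1.0000, -2.3846, -2.5385).
‖u_2‖ = 3.8028, so q_2 = (-0.3034, -0.2630, -0.6271, -0.6675).
q_1·v_3 = (-0.7845)·(-3) + 0.0000·4 + 0.5883·1 + (-0.1961)·(-1) = 3.1379; q_2·v_3 = (-0.3034)·(-3) + (-0.2630)·4 + (-0.6271)·1 + (-0.6675)·(-1) = -0.1011.
u_3 = v_3 − 3.1379·q_1 + 0.1011·q_2 = (-0.5691, 3.9734, -0.9096, -0.4521).
‖u_3‖ = 4.1405, so q_3 = (-0.1375, 0.9596, -0.2197, -0.1092).
Qᵀb = (1.7650, 4.1669, 1.1793).
Back-substitute: x_3 = 1.1793/4.1405 = 0.2848.
x_2 = (4.1669 + 0.1011·0.2848)/3.8028 = 1.1033.
x_1 = (1.7650 − 2.3534·1.1033 − 3.1379·0.2848)/5.0990 = -0.3383.

x = (-0.3383, 1.1033, 0.2848)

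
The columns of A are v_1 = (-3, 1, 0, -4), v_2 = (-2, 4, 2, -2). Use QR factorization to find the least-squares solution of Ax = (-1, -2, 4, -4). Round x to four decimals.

v_1 = (-3, 1, 0, -4); ‖v_1‖ = 5.0990, so e_1 = (-0.5883, 0.1961, 0.0000, -0.7845).
e_1·v_2 = (-0.5883)·(-2) + 0.1961·4 + 0.0000·2 + (-0.7845)·(-2) = 3.5301.
u_2 = v_2 − 3.5301·e_1 = (0.0769, 3.3077, 2.0000, 0.7692).
‖u_2‖ = 3.9419, so e_2 = (0.0195, 0.8391, 0.5074, 0.1951).
Qᵀb = (3.3340, -0.4488).
Back-substitute: x_2 = -0.4488/3.9419 = -0.1139.
x_1 = (3.3340 − 3.5301·(-0.1139))/5.0990 = 0.7327.

x = (0.7327, -0.1139)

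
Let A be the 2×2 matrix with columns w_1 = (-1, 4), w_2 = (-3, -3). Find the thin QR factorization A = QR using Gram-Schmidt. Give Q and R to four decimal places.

Q = [[-0.2425, -0.9701], [0.9701, -0.2425]], R = [[4.1231, -2.1828], [0.0000, 3.6380]]

q_1 = w_1/‖w_1‖ = (-1, 4)/4.1231 = (-0.2425, 0.9701).
r_{12} = q_1·w_2 = -2.1828.
u_2 = w_2 + 2.1828·q_1 = (-3.5294, -0.8824).
‖u_2‖ = 3.6380, so q_2 = (-0.9701, -0.2425).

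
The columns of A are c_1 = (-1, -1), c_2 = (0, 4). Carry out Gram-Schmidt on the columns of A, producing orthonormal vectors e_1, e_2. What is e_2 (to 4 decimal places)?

c_1 = (-1, -1); ‖c_1‖ = 1.4142, so e_1 = (-0.7071, -0.7071).
e_1·c_2 = (-0.7071)·0 + (-0.7071)·4 = -2.8284.
u_2 = c_2 + 2.8284·e_1 = (-2.0000, 2.0000).
‖u_2‖ = 2.8284, so e_2 = (-0.7071, 0.7071).

e_2 = (-0.7071, 0.7071)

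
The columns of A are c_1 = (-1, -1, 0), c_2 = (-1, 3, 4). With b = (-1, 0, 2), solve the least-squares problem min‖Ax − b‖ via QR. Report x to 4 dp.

x = (0.9167, 0.4167)

c_1 = (-1, -1, 0); ‖c_1‖ = 1.4142, so e_1 = (-0.7071, -0.7071, 0.0000).
e_1·c_2 = (-0.7071)·(-1) + (-0.7071)·3 + 0.0000·4 = -1.4142.
u_2 = c_2 + 1.4142·e_1 = (-2.0000, 2.0000, 4.0000).
‖u_2‖ = 4.8990, so e_2 = (-0.4082, 0.4082, 0.8165).
Qᵀb = (0.7071, 2.0412).
Back-substitute: x_2 = 2.0412/4.8990 = 0.4167.
x_1 = (0.7071 + 1.4142·0.4167)/1.4142 = 0.9167.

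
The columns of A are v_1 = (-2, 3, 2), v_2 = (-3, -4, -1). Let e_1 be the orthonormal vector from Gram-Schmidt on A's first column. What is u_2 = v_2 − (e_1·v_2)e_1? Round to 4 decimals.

u_2 = (-3.9412, -2.5882, -0.0588)

v_1 = (-2, 3, 2); ‖v_1‖ = 4.1231, so e_1 = (-0.4851, 0.7276, 0.4851).
e_1·v_2 = (-0.4851)·(-3) + 0.7276·(-4) + 0.4851·(-1) = -1.9403.
u_2 = v_2 + 1.9403·e_1 = (-3.9412, -2.5882, -0.0588).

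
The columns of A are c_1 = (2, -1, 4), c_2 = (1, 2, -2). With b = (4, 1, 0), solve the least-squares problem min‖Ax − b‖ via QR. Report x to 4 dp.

c_1 = (2, -1, 4); ‖c_1‖ = 4.5826, so e_1 = (0.4364, -0.2182, 0.8729).
e_1·c_2 = 0.4364·1 + (-0.2182)·2 + 0.8729·(-2) = -1.7457.
u_2 = c_2 + 1.7457·e_1 = (1.7619, 1.6190, -0.4762).
‖u_2‖ = 2.4398, so e_2 = (0.7222, 0.6636, -0.1952).
Qᵀb = (1.5275, 3.5523).
Back-substitute: x_2 = 3.5523/2.4398 = 1.4560.
x_1 = (1.5275 + 1.7457·1.4560)/4.5826 = 0.8880.

x = (0.8880, 1.4560)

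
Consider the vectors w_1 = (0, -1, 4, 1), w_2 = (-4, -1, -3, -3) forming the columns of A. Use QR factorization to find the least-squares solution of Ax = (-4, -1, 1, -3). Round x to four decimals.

q_1 = w_1/‖w_1‖ = (0, -1, 4, 1)/4.2426 = (0.0000, -0.2357, 0.9428, 0.2357).
r_{12} = q_1·w_2 = -3.2998.
u_2 = w_2 + 3.2998·q_1 = (-4.0000, -1.7778, 0.1111, -2.2222).
‖u_2‖ = 4.9103, so q_2 = (-0.8146, -0.3621, 0.0226, -0.4526).
Qᵀb = (0.4714, 5.0008).
Back-substitute: x_2 = 5.0008/4.9103 = 1.0184.
x_1 = (0.4714 + 3.2998·1.0184)/4.2426 = 0.9032.

x = (0.9032, 1.0184)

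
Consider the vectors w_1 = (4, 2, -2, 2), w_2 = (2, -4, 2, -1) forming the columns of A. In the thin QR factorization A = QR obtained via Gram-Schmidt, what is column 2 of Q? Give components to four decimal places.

e_2 = (0.5867, -0.7334, 0.3227, -0.1173)

e_1 = w_1/‖w_1‖ = (4, 2, -2, 2)/5.2915 = (0.7559, 0.3780, -0.3780, 0.3780).
r_{12} = e_1·w_2 = -1.1339.
u_2 = w_2 + 1.1339·e_1 = (2.8571, -3.5714, 1.5714, -0.5714).
‖u_2‖ = 4.8697, so e_2 = (0.5867, -0.7334, 0.3227, -0.1173).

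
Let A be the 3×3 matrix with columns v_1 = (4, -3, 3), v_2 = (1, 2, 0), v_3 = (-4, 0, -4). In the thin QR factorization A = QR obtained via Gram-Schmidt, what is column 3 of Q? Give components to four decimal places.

q_1 = v_1/‖v_1‖ = (4, -3, 3)/5.8310 = (0.6860, -0.5145, 0.5145).
r_{12} = q_1·v_2 = -0.3430.
u_2 = v_2 + 0.3430·q_1 = (1.2353, 1.8235, 0.1765).
‖u_2‖ = 2.2096, so q_2 = (0.5591, 0.8253, 0.0799).
r_{13} = q_1·v_3 = -4.8020; r_{23} = q_2·v_3 = -2.5557.
u_3 = v_3 + 4.8020·q_1 + 2.5557·q_2 = (0.7229, -0.3614, -1.3253).
‖u_3‖ = 1.5523, so q_3 = (0.4657, -0.2328, -0.8538).

q_3 = (0.4657, -0.2328, -0.8538)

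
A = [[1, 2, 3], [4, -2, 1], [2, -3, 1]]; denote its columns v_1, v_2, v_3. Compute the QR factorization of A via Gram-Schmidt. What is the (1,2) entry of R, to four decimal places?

r_{12} = -2.6186

q_1 = v_1/‖v_1‖ = (1, 4, 2)/4.5826 = (0.2182, 0.8729, 0.4364).
r_{12} = q_1·v_2 = -2.6186.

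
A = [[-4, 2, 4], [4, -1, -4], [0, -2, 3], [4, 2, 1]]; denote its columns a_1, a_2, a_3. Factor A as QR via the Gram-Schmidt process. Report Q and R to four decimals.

e_1 = a_1/‖a_1‖ = (-4, 4, 0, 4)/6.9282 = (-0.5774, 0.5774, 0.0000, 0.5774).
r_{12} = e_1·a_2 = -0.5774.
u_2 = a_2 + 0.5774·e_1 = (1.6667, -0.6667, -2.0000, 2.3333).
‖u_2‖ = 3.5590, so e_2 = (0.4683, -0.1873, -0.5620, 0.6556).
r_{13} = e_1·a_3 = -4.0415; r_{23} = e_2·a_3 = 1.5922.
u_3 = a_3 + 4.0415·e_1 − 1.5922·e_2 = (0.9211, -1.3684, 3.8947, 2.2895).
‖u_3‖ = 4.8095, so e_3 = (0.1915, -0.2845, 0.8098, 0.4760).

Q = [[-0.5774, 0.4683, 0.1915], [0.5774, -0.1873, -0.2845], [0.0000, -0.5620, 0.8098], [0.5774, 0.6556, 0.4760]], R = [[6.9282, -0.5774, -4.0415], [0.0000, 3.5590, 1.5922], [0.0000, 0.0000, 4.8095]]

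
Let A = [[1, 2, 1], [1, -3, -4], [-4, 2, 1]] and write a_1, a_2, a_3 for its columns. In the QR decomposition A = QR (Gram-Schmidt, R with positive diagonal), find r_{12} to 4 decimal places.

r_{12} = -2.1213

e_1 = a_1/‖a_1‖ = (1, 1, -4)/4.2426 = (0.2357, 0.2357, -0.9428).
r_{12} = e_1·a_2 = -2.1213.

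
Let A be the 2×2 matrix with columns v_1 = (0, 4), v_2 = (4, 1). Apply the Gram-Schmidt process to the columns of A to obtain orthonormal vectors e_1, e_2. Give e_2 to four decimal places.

e_2 = (1.0000, 0.0000)

e_1 = v_1/‖v_1‖ = (0, 4)/4.0000 = (0.0000, 1.0000).
r_{12} = e_1·v_2 = 1.0000.
u_2 = v_2 − 1.0000·e_1 = (4.0000, 0.0000).
‖u_2‖ = 4.0000, so e_2 = (1.0000, 0.0000).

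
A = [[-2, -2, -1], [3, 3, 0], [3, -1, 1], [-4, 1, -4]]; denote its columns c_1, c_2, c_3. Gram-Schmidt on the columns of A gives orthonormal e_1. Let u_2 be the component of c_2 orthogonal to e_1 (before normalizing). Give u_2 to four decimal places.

u_2 = (-1.6842, 2.5263, -1.4737, 1.6316)

c_1 = (-2, 3, 3, -4); ‖c_1‖ = 6.1644, so e_1 = (-0.3244, 0.4867, 0.4867, -0.6489).
e_1·c_2 = (-0.3244)·(-2) + 0.4867·3 + 0.4867·(-1) + (-0.6489)·1 = 0.9733.
u_2 = c_2 − 0.9733·e_1 = (-1.6842, 2.5263, -1.4737, 1.6316).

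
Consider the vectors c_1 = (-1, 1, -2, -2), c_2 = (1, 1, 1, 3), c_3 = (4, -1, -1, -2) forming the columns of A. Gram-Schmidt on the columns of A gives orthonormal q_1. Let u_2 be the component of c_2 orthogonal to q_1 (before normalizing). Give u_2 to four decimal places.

u_2 = (0.2000, 1.8000, -0.6000, 1.4000)

q_1 = c_1/‖c_1‖ = (-1, 1, -2, -2)/3.1623 = (-0.3162, 0.3162, -0.6325, -0.6325).
r_{12} = q_1·c_2 = -2.5298.
u_2 = c_2 + 2.5298·q_1 = (0.2000, 1.8000, -0.6000, 1.4000).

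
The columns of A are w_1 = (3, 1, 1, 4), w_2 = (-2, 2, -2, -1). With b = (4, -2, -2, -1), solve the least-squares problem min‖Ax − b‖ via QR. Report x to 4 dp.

x = (-0.0717, -0.5936)

q_1 = w_1/‖w_1‖ = (3, 1, 1, 4)/5.1962 = (0.5774, 0.1925, 0.1925, 0.7698).
r_{12} = q_1·w_2 = -1.9245.
u_2 = w_2 + 1.9245·q_1 = (-0.8889, 2.3704, -1.6296, 0.4815).
‖u_2‖ = 3.0490, so q_2 = (-0.2915, 0.7774, -0.5345, 0.1579).
Qᵀb = (0.7698, -1.8100).
Back-substitute: x_2 = -1.8100/3.0490 = -0.5936.
x_1 = (0.7698 + 1.9245·(-0.5936))/5.1962 = -0.0717.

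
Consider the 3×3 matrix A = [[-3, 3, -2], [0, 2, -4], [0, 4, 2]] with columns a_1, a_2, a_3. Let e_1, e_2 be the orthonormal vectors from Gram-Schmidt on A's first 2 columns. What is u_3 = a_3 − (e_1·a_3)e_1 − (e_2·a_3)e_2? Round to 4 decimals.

e_1 = a_1/‖a_1‖ = (-3, 0, 0)/3.0000 = (-1.0000, 0.0000, 0.0000).
r_{12} = e_1·a_2 = -3.0000.
u_2 = a_2 + 3.0000·e_1 = (0.0000, 2.0000, 4.0000).
‖u_2‖ = 4.4721, so e_2 = (0.0000, 0.4472, 0.8944).
r_{13} = e_1·a_3 = 2.0000; r_{23} = e_2·a_3 = 0.0000.
u_3 = a_3 − 2.0000·e_1 + 0.0000·e_2 = (0.0000, -4.0000, 2.0000).

u_3 = (0.0000, -4.0000, 2.0000)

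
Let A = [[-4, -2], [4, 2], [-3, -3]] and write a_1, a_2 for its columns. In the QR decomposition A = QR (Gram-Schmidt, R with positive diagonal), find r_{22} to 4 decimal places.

r_{22} = 1.3252

a_1 = (-4, 4, -3); ‖a_1‖ = 6.4031, so e_1 = (-0.6247, 0.6247, -0.4685).
e_1·a_2 = (-0.6247)·(-2) + 0.6247·2 + (-0.4685)·(-3) = 3.9043.
u_2 = a_2 − 3.9043·e_1 = (0.4390, -0.4390, -1.1707).
r_{22} = ‖u_2‖ = 1.3252.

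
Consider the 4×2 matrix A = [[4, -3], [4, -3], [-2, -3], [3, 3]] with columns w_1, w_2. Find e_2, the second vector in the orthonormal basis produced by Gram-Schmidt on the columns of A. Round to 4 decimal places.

e_1 = w_1/‖w_1‖ = (4, 4, -2, 3)/6.7082 = (0.5963, 0.5963, -0.2981, 0.4472).
r_{12} = e_1·w_2 = -1.3416.
u_2 = w_2 + 1.3416·e_1 = (-2.2000, -2.2000, -3.4000, 3.6000).
‖u_2‖ = 5.8481, so e_2 = (-0.3762, -0.3762, -0.5814, 0.6156).

e_2 = (-0.3762, -0.3762, -0.5814, 0.6156)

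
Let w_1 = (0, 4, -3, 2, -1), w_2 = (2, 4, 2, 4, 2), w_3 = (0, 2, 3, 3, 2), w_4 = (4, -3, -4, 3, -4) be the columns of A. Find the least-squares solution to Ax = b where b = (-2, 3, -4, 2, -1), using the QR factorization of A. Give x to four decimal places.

x = (1.4221, -1.0903, 1.0568, 0.0609)

w_1 = (0, 4, -3, 2, -1); ‖w_1‖ = 5.4772, so e_1 = (0.0000, 0.7303, -0.5477, 0.3651, -0.1826).
e_1·w_2 = 0.0000·2 + 0.7303·4 + (-0.5477)·2 + 0.3651·4 + (-0.1826)·2 = 2.9212.
u_2 = w_2 − 2.9212·e_1 = (2.0000, 1.8667, 3.6000, 2.9333, 2.5333).
‖u_2‖ = 5.9554, so e_2 = (0.3358, 0.3134, 0.6045, 0.4926, 0.4254).
e_1·w_3 = 0.0000·0 + 0.7303·2 + (-0.5477)·3 + 0.3651·3 + (-0.1826)·2 = 0.5477; e_2·w_3 = 0.3358·0 + 0.3134·2 + 0.6045·3 + 0.4926·3 + 0.4254·2 = 4.7688.
u_3 = w_3 − 0.5477·e_1 − 4.7688·e_2 = (-1.6015, 0.1053, 0.4173, 0.4511, 0.0714).
‖u_3‖ = 1.7201, so e_3 = (-0.9311, 0.0612, 0.2426, 0.2623, 0.0415).
e_1·w_4 = 0.0000·4 + 0.7303·(-3) + (-0.5477)·(-4) + 0.3651·3 + (-0.1826)·(-4) = 1.8257; e_2·w_4 = 0.3358·4 + 0.3134·(-3) + 0.6045·(-4) + 0.4926·3 + 0.4254·(-4) = -2.2389; e_3·w_4 = (-0.9311)·4 + 0.0612·(-3) + 0.2426·(-4) + 0.2623·3 + 0.0415·(-4) = -4.2576.
u_4 = w_4 − 1.8257·e_1 + 2.2389·e_2 + 4.2576·e_3 = (0.7878, -3.3710, -0.6137, 4.5527, -2.5375).
‖u_4‖ = 6.2871, so e_4 = (0.1253, -0.5362, -0.0976, 0.7241, -0.4036).
Qᵀb = (5.2947, -1.5896, 1.5583, 0.3832).
Back-substitute: x_4 = 0.3832/6.2871 = 0.0609.
x_3 = (1.5583 + 4.2576·0.0609)/1.7201 = 1.0568.
x_2 = (-1.5896 − 4.7688·1.0568 + 2.2389·0.0609)/5.9554 = -1.0903.
x_1 = (5.2947 − 2.9212·(-1.0903) − 0.5477·1.0568 − 1.8257·0.0609)/5.4772 = 1.4221.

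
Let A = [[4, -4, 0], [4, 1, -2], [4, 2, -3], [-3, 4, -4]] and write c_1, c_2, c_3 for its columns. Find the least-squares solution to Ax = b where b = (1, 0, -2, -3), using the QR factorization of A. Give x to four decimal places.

x = (0.1295, -0.1268, 0.5514)

e_1 = c_1/‖c_1‖ = (4, 4, 4, -3)/7.5498 = (0.5298, 0.5298, 0.5298, -0.3974).
r_{12} = e_1·c_2 = -2.1193.
u_2 = c_2 + 2.1193·e_1 = (-2.8772, 2.1228, 3.1228, 3.1579).
‖u_2‖ = 5.7016, so e_2 = (-0.5046, 0.3723, 0.5477, 0.5539).
r_{13} = e_1·c_3 = -1.0596; r_{23} = e_2·c_3 = -4.6032.
u_3 = c_3 + 1.0596·e_1 + 4.6032·e_2 = (-1.7615, 0.2752, 0.0826, -1.8716).
‖u_3‖ = 2.5861, so e_3 = (-0.6811, 0.1064, 0.0319, -0.7237).
Qᵀb = (0.6623, -3.2616, 1.4261).
Back-substitute: x_3 = 1.4261/2.5861 = 0.5514.
x_2 = (-3.2616 + 4.6032·0.5514)/5.7016 = -0.1268.
x_1 = (0.6623 + 2.1193·(-0.1268) + 1.0596·0.5514)/7.5498 = 0.1295.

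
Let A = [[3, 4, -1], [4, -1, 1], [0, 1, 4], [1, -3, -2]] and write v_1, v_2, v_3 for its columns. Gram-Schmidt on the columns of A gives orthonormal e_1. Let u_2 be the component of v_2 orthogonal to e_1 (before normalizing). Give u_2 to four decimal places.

u_2 = (3.4231, -1.7692, 1.0000, -3.1923)

v_1 = (3, 4, 0, 1); ‖v_1‖ = 5.0990, so e_1 = (0.5883, 0.7845, 0.0000, 0.1961).
e_1·v_2 = 0.5883·4 + 0.7845·(-1) + 0.0000·1 + 0.1961·(-3) = 0.9806.
u_2 = v_2 − 0.9806·e_1 = (3.4231, -1.7692, 1.0000, -3.1923).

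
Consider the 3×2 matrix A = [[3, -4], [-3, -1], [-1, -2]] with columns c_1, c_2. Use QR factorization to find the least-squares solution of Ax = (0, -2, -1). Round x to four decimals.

x = (0.5000, 0.3571)

e_1 = c_1/‖c_1‖ = (3, -3, -1)/4.3589 = (0.6882, -0.6882, -0.2294).
r_{12} = e_1·c_2 = -1.6059.
u_2 = c_2 + 1.6059·e_1 = (-2.8947, -2.1053, -2.3684).
‖u_2‖ = 4.2920, so e_2 = (-0.6745, -0.4905, -0.5518).
Qᵀb = (1.6059, 1.5328).
Back-substitute: x_2 = 1.5328/4.2920 = 0.3571.
x_1 = (1.6059 + 1.6059·0.3571)/4.3589 = 0.5000.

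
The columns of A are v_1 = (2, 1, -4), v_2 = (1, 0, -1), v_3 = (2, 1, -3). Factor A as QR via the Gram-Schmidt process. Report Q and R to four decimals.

Q = [[0.4364, 0.8018, 0.4082], [0.2182, -0.5345, 0.8165], [-0.8729, 0.2673, 0.4082]], R = [[4.5826, 1.3093, 3.7097], [0.0000, 0.5345, 0.2673], [0.0000, 0.0000, 0.4082]]

v_1 = (2, 1, -4); ‖v_1‖ = 4.5826, so e_1 = (0.4364, 0.2182, -0.8729).
e_1·v_2 = 0.4364·1 + 0.2182·0 + (-0.8729)·(-1) = 1.3093.
u_2 = v_2 − 1.3093·e_1 = (0.4286, -0.2857, 0.1429).
‖u_2‖ = 0.5345, so e_2 = (0.8018, -0.5345, 0.2673).
e_1·v_3 = 0.4364·2 + 0.2182·1 + (-0.8729)·(-3) = 3.7097; e_2·v_3 = 0.8018·2 + (-0.5345)·1 + 0.2673·(-3) = 0.2673.
u_3 = v_3 − 3.7097·e_1 − 0.2673·e_2 = (0.1667, 0.3333, 0.1667).
‖u_3‖ = 0.4082, so e_3 = (0.4082, 0.8165, 0.4082).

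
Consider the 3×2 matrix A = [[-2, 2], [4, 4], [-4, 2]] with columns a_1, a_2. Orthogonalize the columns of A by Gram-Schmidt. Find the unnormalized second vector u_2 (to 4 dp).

a_1 = (-2, 4, -4); ‖a_1‖ = 6.0000, so e_1 = (-0.3333, 0.6667, -0.6667).
e_1·a_2 = (-0.3333)·2 + 0.6667·4 + (-0.6667)·2 = 0.6667.
u_2 = a_2 − 0.6667·e_1 = (2.2222, 3.5556, 2.4444).

u_2 = (2.2222, 3.5556, 2.4444)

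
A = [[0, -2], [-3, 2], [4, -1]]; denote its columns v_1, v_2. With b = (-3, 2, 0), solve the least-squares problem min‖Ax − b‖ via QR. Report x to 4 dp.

e_1 = v_1/‖v_1‖ = (0, -3, 4)/5.0000 = (0.0000, -0.6000, 0.8000).
r_{12} = e_1·v_2 = -2.0000.
u_2 = v_2 + 2.0000·e_1 = (-2.0000, 0.8000, 0.6000).
‖u_2‖ = 2.2361, so e_2 = (-0.8944, 0.3578, 0.2683).
Qᵀb = (-1.2000, 3.3988).
Back-substitute: x_2 = 3.3988/2.2361 = 1.5200.
x_1 = (-1.2000 + 2.0000·1.5200)/5.0000 = 0.3680.

x = (0.3680, 1.5200)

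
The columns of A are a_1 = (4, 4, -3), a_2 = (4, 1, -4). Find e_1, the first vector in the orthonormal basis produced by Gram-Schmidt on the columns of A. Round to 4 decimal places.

e_1 = (0.6247, 0.6247, -0.4685)

a_1 = (4, 4, -3); ‖a_1‖ = 6.4031, so e_1 = (0.6247, 0.6247, -0.4685).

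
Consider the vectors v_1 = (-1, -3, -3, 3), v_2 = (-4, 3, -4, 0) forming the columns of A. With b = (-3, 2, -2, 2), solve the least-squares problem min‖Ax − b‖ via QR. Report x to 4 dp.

x = (0.1702, 0.6051)

q_1 = v_1/‖v_1‖ = (-1, -3, -3, 3)/5.2915 = (-0.1890, -0.5669, -0.5669, 0.5669).
r_{12} = q_1·v_2 = 1.3229.
u_2 = v_2 − 1.3229·q_1 = (-3.7500, 3.7500, -3.2500, -0.7500).
‖u_2‖ = 6.2650, so q_2 = (-0.5986, 0.5986, -0.5188, -0.1197).
Qᵀb = (1.7008, 3.7909).
Back-substitute: x_2 = 3.7909/6.2650 = 0.6051.
x_1 = (1.7008 − 1.3229·0.6051)/5.2915 = 0.1702.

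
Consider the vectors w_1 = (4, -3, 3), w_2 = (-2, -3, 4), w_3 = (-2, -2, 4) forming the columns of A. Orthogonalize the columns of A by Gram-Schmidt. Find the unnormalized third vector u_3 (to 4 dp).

w_1 = (4, -3, 3); ‖w_1‖ = 5.8310, so q_1 = (0.6860, -0.5145, 0.5145).
q_1·w_2 = 0.6860·(-2) + (-0.5145)·(-3) + 0.5145·4 = 2.2295.
u_2 = w_2 − 2.2295·q_1 = (-3.5294, -1.8529, 2.8529).
‖u_2‖ = 4.9020, so q_2 = (-0.7200, -0.3780, 0.5820).
q_1·w_3 = 0.6860·(-2) + (-0.5145)·(-2) + 0.5145·4 = 1.7150; q_2·w_3 = (-0.7200)·(-2) + (-0.3780)·(-2) + 0.5820·4 = 4.5240.
u_3 = w_3 − 1.7150·q_1 − 4.5240·q_2 = (0.0808, 0.5924, 0.4847).

u_3 = (0.0808, 0.5924, 0.4847)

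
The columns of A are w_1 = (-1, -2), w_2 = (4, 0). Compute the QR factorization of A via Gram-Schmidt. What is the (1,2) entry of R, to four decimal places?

w_1 = (-1, -2); ‖w_1‖ = 2.2361, so e_1 = (-0.4472, -0.8944).
r_{12} = e_1·w_2 = -1.7889.

r_{12} = -1.7889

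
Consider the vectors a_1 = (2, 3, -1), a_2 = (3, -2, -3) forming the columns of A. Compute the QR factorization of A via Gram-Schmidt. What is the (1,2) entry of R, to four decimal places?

a_1 = (2, 3, -1); ‖a_1‖ = 3.7417, so q_1 = (0.5345, 0.8018, -0.2673).
r_{12} = q_1·a_2 = 0.8018.

r_{12} = 0.8018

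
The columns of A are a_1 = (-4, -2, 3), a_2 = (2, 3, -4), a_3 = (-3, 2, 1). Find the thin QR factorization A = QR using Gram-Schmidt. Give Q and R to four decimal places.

Q = [[-0.7428, -0.6650, 0.0778], [-0.3714, 0.5060, 0.7785], [0.5571, -0.5493, 0.6228]], R = [[5.3852, -4.8281, 2.0426], [0.0000, 2.3853, 2.4576], [0.0000, 0.0000, 1.9462]]

a_1 = (-4, -2, 3); ‖a_1‖ = 5.3852, so q_1 = (-0.7428, -0.3714, 0.5571).
q_1·a_2 = (-0.7428)·2 + (-0.3714)·3 + 0.5571·(-4) = -4.8281.
u_2 = a_2 + 4.8281·q_1 = (-1.5862, 1.2069, -1.3103).
‖u_2‖ = 2.3853, so q_2 = (-0.6650, 0.5060, -0.5493).
q_1·a_3 = (-0.7428)·(-3) + (-0.3714)·2 + 0.5571·1 = 2.0426; q_2·a_3 = (-0.6650)·(-3) + 0.5060·2 + (-0.5493)·1 = 2.4576.
u_3 = a_3 − 2.0426·q_1 − 2.4576·q_2 = (0.1515, 1.5152, 1.2121).
‖u_3‖ = 1.9462, so q_3 = (0.0778, 0.7785, 0.6228).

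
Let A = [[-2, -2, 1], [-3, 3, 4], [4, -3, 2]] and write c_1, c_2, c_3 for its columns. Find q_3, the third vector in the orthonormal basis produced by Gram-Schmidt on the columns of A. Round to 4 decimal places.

q_3 = (0.1606, 0.7494, 0.6423)

c_1 = (-2, -3, 4); ‖c_1‖ = 5.3852, so q_1 = (-0.3714, -0.5571, 0.7428).
q_1·c_2 = (-0.3714)·(-2) + (-0.5571)·3 + 0.7428·(-3) = -3.1568.
u_2 = c_2 + 3.1568·q_1 = (-3.1724, 1.2414, -0.6552).
‖u_2‖ = 3.4691, so q_2 = (-0.9145, 0.3578, -0.1889).
q_1·c_3 = (-0.3714)·1 + (-0.5571)·4 + 0.7428·2 = -1.1142; q_2·c_3 = (-0.9145)·1 + 0.3578·4 + (-0.1889)·2 = 0.1392.
u_3 = c_3 + 1.1142·q_1 − 0.1392·q_2 = (0.7135, 3.3295, 2.8539).
‖u_3‖ = 4.4429, so q_3 = (0.1606, 0.7494, 0.6423).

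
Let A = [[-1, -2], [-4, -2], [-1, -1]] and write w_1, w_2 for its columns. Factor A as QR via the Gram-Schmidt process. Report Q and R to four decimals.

e_1 = w_1/‖w_1‖ = (-1, -4, -1)/4.2426 = (-0.2357, -0.9428, -0.2357).
r_{12} = e_1·w_2 = 2.5927.
u_2 = w_2 − 2.5927·e_1 = (-1.3889, 0.4444, -0.3889).
‖u_2‖ = 1.5092, so e_2 = (-0.9203, 0.2945, -0.2577).

Q = [[-0.2357, -0.9203], [-0.9428, 0.2945], [-0.2357, -0.2577]], R = [[4.2426, 2.5927], [0.0000, 1.5092]]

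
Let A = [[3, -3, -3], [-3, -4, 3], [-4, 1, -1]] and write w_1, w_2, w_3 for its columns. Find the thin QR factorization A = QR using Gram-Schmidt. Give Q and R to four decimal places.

q_1 = w_1/‖w_1‖ = (3, -3, -4)/5.8310 = (0.5145, -0.5145, -0.6860).
r_{12} = q_1·w_2 = -0.1715.
u_2 = w_2 + 0.1715·q_1 = (-2.9118, -4.0882, 0.8824).
‖u_2‖ = 5.0961, so q_2 = (-0.5714, -0.8022, 0.1731).
r_{13} = q_1·w_3 = -2.4010; r_{23} = q_2·w_3 = -0.8657.
u_3 = w_3 + 2.4010·q_1 + 0.8657·q_2 = (-2.2593, 1.0702, -2.4972).
‖u_3‖ = 3.5335, so q_3 = (-0.6394, 0.3029, -0.7067).

Q = [[0.5145, -0.5714, -0.6394], [-0.5145, -0.8022, 0.3029], [-0.6860, 0.1731, -0.7067]], R = [[5.8310, -0.1715, -2.4010], [0.0000, 5.0961, -0.8657], [0.0000, 0.0000, 3.5335]]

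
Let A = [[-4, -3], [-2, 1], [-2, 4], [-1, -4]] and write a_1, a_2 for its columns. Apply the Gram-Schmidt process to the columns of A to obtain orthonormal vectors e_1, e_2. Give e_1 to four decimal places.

e_1 = (-0.8000, -0.4000, -0.4000, -0.2000)

a_1 = (-4, -2, -2, -1); ‖a_1‖ = 5.0000, so e_1 = (-0.8000, -0.4000, -0.4000, -0.2000).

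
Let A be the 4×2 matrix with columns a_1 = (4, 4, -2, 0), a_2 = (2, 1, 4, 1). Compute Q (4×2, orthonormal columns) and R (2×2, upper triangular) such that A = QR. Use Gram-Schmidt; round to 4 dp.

a_1 = (4, 4, -2, 0); ‖a_1‖ = 6.0000, so q_1 = (0.6667, 0.6667, -0.3333, 0.0000).
q_1·a_2 = 0.6667·2 + 0.6667·1 + (-0.3333)·4 + 0.0000·1 = 0.6667.
u_2 = a_2 − 0.6667·q_1 = (1.5556, 0.5556, 4.2222, 1.0000).
‖u_2‖ = 4.6428, so q_2 = (0.3350, 0.1197, 0.9094, 0.2154).

Q = [[0.6667, 0.3350], [0.6667, 0.1197], [-0.3333, 0.9094], [0.0000, 0.2154]], R = [[6.0000, 0.6667], [0.0000, 4.6428]]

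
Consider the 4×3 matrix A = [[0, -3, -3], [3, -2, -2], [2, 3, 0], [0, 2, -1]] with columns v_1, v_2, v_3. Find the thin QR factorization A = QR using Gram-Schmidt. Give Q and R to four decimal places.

v_1 = (0, 3, 2, 0); ‖v_1‖ = 3.6056, so e_1 = (0.0000, 0.8321, 0.5547, 0.0000).
e_1·v_2 = 0.0000·(-3) + 0.8321·(-2) + 0.5547·3 + 0.0000·2 = 0.0000.
u_2 = v_2 + 0.0000·e_1 = (-3.0000, -2.0000, 3.0000, 2.0000).
‖u_2‖ = 5.0990, so e_2 = (-0.5883, -0.3922, 0.5883, 0.3922).
e_1·v_3 = 0.0000·(-3) + 0.8321·(-2) + 0.5547·0 + 0.0000·(-1) = -1.6641; e_2·v_3 = (-0.5883)·(-3) + (-0.3922)·(-2) + 0.5883·0 + 0.3922·(-1) = 2.1573.
u_3 = v_3 + 1.6641·e_1 − 2.1573·e_2 = (-1.7308, 0.2308, -0.3462, -1.8462).
‖u_3‖ = 2.5646, so e_3 = (-0.6749, 0.0900, -0.1350, -0.7199).

Q = [[0.0000, -0.5883, -0.6749], [0.8321, -0.3922, 0.0900], [0.5547, 0.5883, -0.1350], [0.0000, 0.3922, -0.7199]], R = [[3.6056, 0.0000, -1.6641], [0.0000, 5.0990, 2.1573], [0.0000, 0.0000, 2.5646]]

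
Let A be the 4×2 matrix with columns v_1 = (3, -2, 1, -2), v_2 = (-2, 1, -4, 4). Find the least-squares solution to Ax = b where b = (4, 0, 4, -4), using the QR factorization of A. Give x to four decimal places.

x = (0.3308, -0.9023)

v_1 = (3, -2, 1, -2); ‖v_1‖ = 4.2426, so e_1 = (0.7071, -0.4714, 0.2357, -0.4714).
e_1·v_2 = 0.7071·(-2) + (-0.4714)·1 + 0.2357·(-4) + (-0.4714)·4 = -4.7140.
u_2 = v_2 + 4.7140·e_1 = (1.3333, -1.2222, -2.8889, 1.7778).
‖u_2‖ = 3.8442, so e_2 = (0.3468, -0.3179, -0.7515, 0.4625).
Qᵀb = (5.6569, -3.4684).
Back-substitute: x_2 = -3.4684/3.8442 = -0.9023.
x_1 = (5.6569 + 4.7140·(-0.9023))/4.2426 = 0.3308.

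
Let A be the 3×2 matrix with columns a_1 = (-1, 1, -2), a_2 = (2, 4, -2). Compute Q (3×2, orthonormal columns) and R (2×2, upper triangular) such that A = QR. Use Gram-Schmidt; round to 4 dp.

Q = [[-0.4082, 0.7071], [0.4082, 0.7071], [-0.8165, 0.0000]], R = [[2.4495, 2.4495], [0.0000, 4.2426]]

e_1 = a_1/‖a_1‖ = (-1, 1, -2)/2.4495 = (-0.4082, 0.4082, -0.8165).
r_{12} = e_1·a_2 = 2.4495.
u_2 = a_2 − 2.4495·e_1 = (3.0000, 3.0000, 0.0000).
‖u_2‖ = 4.2426, so e_2 = (0.7071, 0.7071, 0.0000).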